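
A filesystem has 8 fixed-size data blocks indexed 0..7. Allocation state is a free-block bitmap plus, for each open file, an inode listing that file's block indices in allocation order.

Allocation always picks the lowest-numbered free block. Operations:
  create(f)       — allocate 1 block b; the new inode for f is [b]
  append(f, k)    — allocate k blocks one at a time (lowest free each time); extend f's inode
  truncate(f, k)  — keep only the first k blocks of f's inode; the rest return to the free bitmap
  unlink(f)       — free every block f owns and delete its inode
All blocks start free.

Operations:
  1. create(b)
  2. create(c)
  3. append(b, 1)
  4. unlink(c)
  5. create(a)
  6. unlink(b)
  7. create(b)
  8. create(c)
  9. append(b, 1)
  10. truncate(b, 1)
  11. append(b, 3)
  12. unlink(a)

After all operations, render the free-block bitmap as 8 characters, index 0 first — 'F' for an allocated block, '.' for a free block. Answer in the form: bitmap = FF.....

  1. create(b)  ⇒  F.......  {b→[0]}
  2. create(c)  ⇒  FF......  {b→[0]; c→[1]}
  3. append(b, 1)  ⇒  FFF.....  {b→[0, 2]; c→[1]}
  4. unlink(c)  ⇒  F.F.....  {b→[0, 2]}
  5. create(a)  ⇒  FFF.....  {a→[1]; b→[0, 2]}
  6. unlink(b)  ⇒  .F......  {a→[1]}
  7. create(b)  ⇒  FF......  {a→[1]; b→[0]}
  8. create(c)  ⇒  FFF.....  {a→[1]; b→[0]; c→[2]}
  9. append(b, 1)  ⇒  FFFF....  {a→[1]; b→[0, 3]; c→[2]}
  10. truncate(b, 1)  ⇒  FFF.....  {a→[1]; b→[0]; c→[2]}
  11. append(b, 3)  ⇒  FFFFFF..  {a→[1]; b→[0, 3, 4, 5]; c→[2]}
  12. unlink(a)  ⇒  F.FFFF..  {b→[0, 3, 4, 5]; c→[2]}

bitmap = F.FFFF..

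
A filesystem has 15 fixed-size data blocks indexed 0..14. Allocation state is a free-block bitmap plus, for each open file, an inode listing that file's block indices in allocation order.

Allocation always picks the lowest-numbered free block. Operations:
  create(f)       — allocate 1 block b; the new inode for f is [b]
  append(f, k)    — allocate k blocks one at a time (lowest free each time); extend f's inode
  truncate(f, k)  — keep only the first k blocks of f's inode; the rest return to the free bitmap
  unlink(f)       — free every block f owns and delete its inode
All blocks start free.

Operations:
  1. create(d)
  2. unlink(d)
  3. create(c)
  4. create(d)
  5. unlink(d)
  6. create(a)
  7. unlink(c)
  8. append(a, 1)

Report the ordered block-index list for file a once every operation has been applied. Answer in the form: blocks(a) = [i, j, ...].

blocks(a) = [1, 0]

after create(d) → d:[0]  free=[F..............]
after unlink(d) →   free=[...............]
after create(c) → c:[0]  free=[F..............]
after create(d) → c:[0], d:[1]  free=[FF.............]
after unlink(d) → c:[0]  free=[F..............]
after create(a) → a:[1], c:[0]  free=[FF.............]
after unlink(c) → a:[1]  free=[.F.............]
after append(a, 1) → a:[1, 0]  free=[FF.............]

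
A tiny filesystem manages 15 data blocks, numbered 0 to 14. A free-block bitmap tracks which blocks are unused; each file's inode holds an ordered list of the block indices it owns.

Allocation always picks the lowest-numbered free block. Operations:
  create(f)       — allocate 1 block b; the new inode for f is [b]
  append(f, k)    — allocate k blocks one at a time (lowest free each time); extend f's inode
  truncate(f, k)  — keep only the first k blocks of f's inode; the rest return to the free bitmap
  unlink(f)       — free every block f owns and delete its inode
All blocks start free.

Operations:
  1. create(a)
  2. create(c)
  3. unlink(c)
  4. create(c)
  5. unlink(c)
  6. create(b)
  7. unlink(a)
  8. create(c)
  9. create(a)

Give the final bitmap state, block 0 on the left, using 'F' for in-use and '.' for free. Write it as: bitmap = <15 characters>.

bitmap = FFF............

after create(a) → a:[0]  free=[F..............]
after create(c) → a:[0], c:[1]  free=[FF.............]
after unlink(c) → a:[0]  free=[F..............]
after create(c) → a:[0], c:[1]  free=[FF.............]
after unlink(c) → a:[0]  free=[F..............]
after create(b) → a:[0], b:[1]  free=[FF.............]
after unlink(a) → b:[1]  free=[.F.............]
after create(c) → b:[1], c:[0]  free=[FF.............]
after create(a) → a:[2], b:[1], c:[0]  free=[FFF............]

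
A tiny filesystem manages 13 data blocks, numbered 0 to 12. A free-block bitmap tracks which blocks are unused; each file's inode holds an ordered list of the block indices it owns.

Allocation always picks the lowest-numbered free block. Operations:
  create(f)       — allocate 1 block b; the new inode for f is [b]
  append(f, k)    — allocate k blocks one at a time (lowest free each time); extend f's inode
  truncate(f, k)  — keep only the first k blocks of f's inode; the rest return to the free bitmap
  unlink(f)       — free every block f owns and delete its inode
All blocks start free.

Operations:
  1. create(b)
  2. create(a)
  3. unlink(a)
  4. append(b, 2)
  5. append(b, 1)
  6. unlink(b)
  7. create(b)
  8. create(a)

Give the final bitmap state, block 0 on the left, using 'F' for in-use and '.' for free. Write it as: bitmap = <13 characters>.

  1. create(b)  ⇒  F............  {b→[0]}
  2. create(a)  ⇒  FF...........  {a→[1]; b→[0]}
  3. unlink(a)  ⇒  F............  {b→[0]}
  4. append(b, 2)  ⇒  FFF..........  {b→[0, 1, 2]}
  5. append(b, 1)  ⇒  FFFF.........  {b→[0, 1, 2, 3]}
  6. unlink(b)  ⇒  .............  {}
  7. create(b)  ⇒  F............  {b→[0]}
  8. create(a)  ⇒  FF...........  {a→[1]; b→[0]}

bitmap = FF...........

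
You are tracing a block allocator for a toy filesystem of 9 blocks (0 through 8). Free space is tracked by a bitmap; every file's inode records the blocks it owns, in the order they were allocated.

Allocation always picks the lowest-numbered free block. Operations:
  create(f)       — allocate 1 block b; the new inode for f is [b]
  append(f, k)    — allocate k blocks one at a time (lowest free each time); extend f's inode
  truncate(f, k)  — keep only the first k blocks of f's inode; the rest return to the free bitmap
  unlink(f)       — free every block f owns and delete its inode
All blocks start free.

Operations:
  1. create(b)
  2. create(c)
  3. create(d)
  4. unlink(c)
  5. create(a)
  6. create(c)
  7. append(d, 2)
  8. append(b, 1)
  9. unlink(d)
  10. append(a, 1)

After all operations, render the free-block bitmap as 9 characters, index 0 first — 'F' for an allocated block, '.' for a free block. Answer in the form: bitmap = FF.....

bitmap = FFFF..F..

  1. create(b)  ⇒  F........  {b→[0]}
  2. create(c)  ⇒  FF.......  {b→[0]; c→[1]}
  3. create(d)  ⇒  FFF......  {b→[0]; c→[1]; d→[2]}
  4. unlink(c)  ⇒  F.F......  {b→[0]; d→[2]}
  5. create(a)  ⇒  FFF......  {a→[1]; b→[0]; d→[2]}
  6. create(c)  ⇒  FFFF.....  {a→[1]; b→[0]; c→[3]; d→[2]}
  7. append(d, 2)  ⇒  FFFFFF...  {a→[1]; b→[0]; c→[3]; d→[2, 4, 5]}
  8. append(b, 1)  ⇒  FFFFFFF..  {a→[1]; b→[0, 6]; c→[3]; d→[2, 4, 5]}
  9. unlink(d)  ⇒  FF.F..F..  {a→[1]; b→[0, 6]; c→[3]}
  10. append(a, 1)  ⇒  FFFF..F..  {a→[1, 2]; b→[0, 6]; c→[3]}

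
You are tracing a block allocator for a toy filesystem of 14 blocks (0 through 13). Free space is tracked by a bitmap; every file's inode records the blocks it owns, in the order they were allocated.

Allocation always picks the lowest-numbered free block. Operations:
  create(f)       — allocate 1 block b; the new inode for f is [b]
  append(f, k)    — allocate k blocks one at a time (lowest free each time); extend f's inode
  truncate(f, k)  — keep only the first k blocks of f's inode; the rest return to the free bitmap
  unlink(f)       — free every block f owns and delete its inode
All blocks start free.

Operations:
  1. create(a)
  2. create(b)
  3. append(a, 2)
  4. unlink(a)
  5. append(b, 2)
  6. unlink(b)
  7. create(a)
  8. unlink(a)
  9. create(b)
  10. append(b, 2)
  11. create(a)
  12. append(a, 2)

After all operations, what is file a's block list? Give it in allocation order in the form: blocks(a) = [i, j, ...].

blocks(a) = [3, 4, 5]

[1] create(a) — a=0 (map F.............)
[2] create(b) — a=0 b=1 (map FF............)
[3] append(a, 2) — a=0,2,3 b=1 (map FFFF..........)
[4] unlink(a) — b=1 (map .F............)
[5] append(b, 2) — b=1,0,2 (map FFF...........)
[6] unlink(b) —  (map ..............)
[7] create(a) — a=0 (map F.............)
[8] unlink(a) —  (map ..............)
[9] create(b) — b=0 (map F.............)
[10] append(b, 2) — b=0,1,2 (map FFF...........)
[11] create(a) — a=3 b=0,1,2 (map FFFF..........)
[12] append(a, 2) — a=3,4,5 b=0,1,2 (map FFFFFF........)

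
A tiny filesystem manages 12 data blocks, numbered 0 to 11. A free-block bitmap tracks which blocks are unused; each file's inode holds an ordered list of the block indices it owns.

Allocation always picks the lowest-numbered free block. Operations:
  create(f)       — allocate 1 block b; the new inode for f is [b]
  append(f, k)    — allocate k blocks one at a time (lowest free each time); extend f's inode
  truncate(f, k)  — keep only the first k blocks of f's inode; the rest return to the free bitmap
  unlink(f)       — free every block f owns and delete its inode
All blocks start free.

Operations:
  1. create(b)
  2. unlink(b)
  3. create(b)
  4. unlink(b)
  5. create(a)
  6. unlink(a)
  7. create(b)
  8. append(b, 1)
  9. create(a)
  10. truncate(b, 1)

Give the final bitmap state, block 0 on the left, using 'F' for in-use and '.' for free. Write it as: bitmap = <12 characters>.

create(b): bitmap=F........... | b=[0]
unlink(b): bitmap=............ | 
create(b): bitmap=F........... | b=[0]
unlink(b): bitmap=............ | 
create(a): bitmap=F........... | a=[0]
unlink(a): bitmap=............ | 
create(b): bitmap=F........... | b=[0]
append(b, 1): bitmap=FF.......... | b=[0, 1]
create(a): bitmap=FFF......... | a=[2] b=[0, 1]
truncate(b, 1): bitmap=F.F......... | a=[2] b=[0]

bitmap = F.F.........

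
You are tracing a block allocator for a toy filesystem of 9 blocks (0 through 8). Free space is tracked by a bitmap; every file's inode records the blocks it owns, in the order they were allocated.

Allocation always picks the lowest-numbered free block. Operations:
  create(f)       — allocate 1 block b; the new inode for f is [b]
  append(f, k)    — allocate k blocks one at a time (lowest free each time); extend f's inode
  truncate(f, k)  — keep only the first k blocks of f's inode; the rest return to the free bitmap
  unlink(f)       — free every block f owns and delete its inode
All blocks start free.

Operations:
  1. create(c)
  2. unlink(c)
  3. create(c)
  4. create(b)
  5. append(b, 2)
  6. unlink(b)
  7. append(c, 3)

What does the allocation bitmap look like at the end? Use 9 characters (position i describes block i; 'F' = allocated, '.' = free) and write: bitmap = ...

bitmap = FFFF.....

after create(c) → c:[0]  free=[F........]
after unlink(c) →   free=[.........]
after create(c) → c:[0]  free=[F........]
after create(b) → b:[1], c:[0]  free=[FF.......]
after append(b, 2) → b:[1, 2, 3], c:[0]  free=[FFFF.....]
after unlink(b) → c:[0]  free=[F........]
after append(c, 3) → c:[0, 1, 2, 3]  free=[FFFF.....]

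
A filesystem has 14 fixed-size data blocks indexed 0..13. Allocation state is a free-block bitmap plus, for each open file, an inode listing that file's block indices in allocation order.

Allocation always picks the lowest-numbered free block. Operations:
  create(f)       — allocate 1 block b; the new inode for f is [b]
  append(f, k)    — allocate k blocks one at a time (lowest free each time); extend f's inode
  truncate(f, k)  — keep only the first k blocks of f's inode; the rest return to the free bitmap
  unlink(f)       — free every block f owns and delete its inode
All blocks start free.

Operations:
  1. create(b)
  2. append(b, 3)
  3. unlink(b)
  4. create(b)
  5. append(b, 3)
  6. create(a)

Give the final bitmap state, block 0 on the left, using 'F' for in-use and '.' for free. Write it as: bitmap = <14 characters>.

bitmap = FFFFF.........

after create(b) → b:[0]  free=[F.............]
after append(b, 3) → b:[0, 1, 2, 3]  free=[FFFF..........]
after unlink(b) →   free=[..............]
after create(b) → b:[0]  free=[F.............]
after append(b, 3) → b:[0, 1, 2, 3]  free=[FFFF..........]
after create(a) → a:[4], b:[0, 1, 2, 3]  free=[FFFFF.........]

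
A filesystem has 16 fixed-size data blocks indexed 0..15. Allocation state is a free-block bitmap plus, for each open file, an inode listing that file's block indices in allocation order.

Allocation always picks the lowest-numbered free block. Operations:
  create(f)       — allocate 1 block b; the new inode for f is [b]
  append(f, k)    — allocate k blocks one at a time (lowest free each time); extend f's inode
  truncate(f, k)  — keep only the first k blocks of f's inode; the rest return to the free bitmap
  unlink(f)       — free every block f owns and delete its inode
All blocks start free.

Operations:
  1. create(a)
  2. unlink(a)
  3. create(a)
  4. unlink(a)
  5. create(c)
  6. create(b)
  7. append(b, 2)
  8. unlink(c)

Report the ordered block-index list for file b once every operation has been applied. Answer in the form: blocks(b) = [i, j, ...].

blocks(b) = [1, 2, 3]

after create(a) → a:[0]  free=[F...............]
after unlink(a) →   free=[................]
after create(a) → a:[0]  free=[F...............]
after unlink(a) →   free=[................]
after create(c) → c:[0]  free=[F...............]
after create(b) → b:[1], c:[0]  free=[FF..............]
after append(b, 2) → b:[1, 2, 3], c:[0]  free=[FFFF............]
after unlink(c) → b:[1, 2, 3]  free=[.FFF............]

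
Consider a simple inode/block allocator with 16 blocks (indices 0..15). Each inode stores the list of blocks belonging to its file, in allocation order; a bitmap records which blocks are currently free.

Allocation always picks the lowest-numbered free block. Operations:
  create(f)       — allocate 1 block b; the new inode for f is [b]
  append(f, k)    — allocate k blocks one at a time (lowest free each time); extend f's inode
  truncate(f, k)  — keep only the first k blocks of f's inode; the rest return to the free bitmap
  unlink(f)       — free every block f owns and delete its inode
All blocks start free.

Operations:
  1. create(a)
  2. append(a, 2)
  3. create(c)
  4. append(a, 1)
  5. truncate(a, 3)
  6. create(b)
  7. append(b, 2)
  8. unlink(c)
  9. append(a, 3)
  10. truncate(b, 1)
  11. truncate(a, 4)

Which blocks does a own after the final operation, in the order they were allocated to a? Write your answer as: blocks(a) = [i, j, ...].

create(a): bitmap=F............... | a=[0]
append(a, 2): bitmap=FFF............. | a=[0, 1, 2]
create(c): bitmap=FFFF............ | a=[0, 1, 2] c=[3]
append(a, 1): bitmap=FFFFF........... | a=[0, 1, 2, 4] c=[3]
truncate(a, 3): bitmap=FFFF............ | a=[0, 1, 2] c=[3]
create(b): bitmap=FFFFF........... | a=[0, 1, 2] b=[4] c=[3]
append(b, 2): bitmap=FFFFFFF......... | a=[0, 1, 2] b=[4, 5, 6] c=[3]
unlink(c): bitmap=FFF.FFF......... | a=[0, 1, 2] b=[4, 5, 6]
append(a, 3): bitmap=FFFFFFFFF....... | a=[0, 1, 2, 3, 7, 8] b=[4, 5, 6]
truncate(b, 1): bitmap=FFFFF..FF....... | a=[0, 1, 2, 3, 7, 8] b=[4]
truncate(a, 4): bitmap=FFFFF........... | a=[0, 1, 2, 3] b=[4]

blocks(a) = [0, 1, 2, 3]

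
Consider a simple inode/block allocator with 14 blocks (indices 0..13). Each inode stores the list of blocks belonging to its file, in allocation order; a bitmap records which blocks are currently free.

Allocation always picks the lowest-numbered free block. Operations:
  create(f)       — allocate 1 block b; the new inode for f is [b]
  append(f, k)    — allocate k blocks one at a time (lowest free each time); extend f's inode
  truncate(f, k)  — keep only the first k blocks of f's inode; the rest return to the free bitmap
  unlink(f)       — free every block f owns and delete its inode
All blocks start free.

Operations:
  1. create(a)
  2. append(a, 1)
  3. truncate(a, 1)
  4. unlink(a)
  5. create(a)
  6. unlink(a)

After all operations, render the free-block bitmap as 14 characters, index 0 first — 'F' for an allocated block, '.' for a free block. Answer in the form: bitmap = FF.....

[1] create(a) — a=0 (map F.............)
[2] append(a, 1) — a=0,1 (map FF............)
[3] truncate(a, 1) — a=0 (map F.............)
[4] unlink(a) —  (map ..............)
[5] create(a) — a=0 (map F.............)
[6] unlink(a) —  (map ..............)

bitmap = ..............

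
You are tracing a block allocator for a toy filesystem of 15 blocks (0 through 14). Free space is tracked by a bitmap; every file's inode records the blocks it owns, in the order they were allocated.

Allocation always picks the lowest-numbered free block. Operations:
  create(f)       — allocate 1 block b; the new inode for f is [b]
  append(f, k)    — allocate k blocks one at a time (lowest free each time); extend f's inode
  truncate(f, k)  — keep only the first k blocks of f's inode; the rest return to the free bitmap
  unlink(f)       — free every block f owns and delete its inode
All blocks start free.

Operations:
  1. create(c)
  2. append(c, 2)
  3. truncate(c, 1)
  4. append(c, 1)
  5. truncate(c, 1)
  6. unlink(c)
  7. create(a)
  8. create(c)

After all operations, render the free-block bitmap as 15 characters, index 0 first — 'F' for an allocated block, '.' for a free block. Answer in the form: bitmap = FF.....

bitmap = FF.............

  1. create(c)  ⇒  F..............  {c→[0]}
  2. append(c, 2)  ⇒  FFF............  {c→[0, 1, 2]}
  3. truncate(c, 1)  ⇒  F..............  {c→[0]}
  4. append(c, 1)  ⇒  FF.............  {c→[0, 1]}
  5. truncate(c, 1)  ⇒  F..............  {c→[0]}
  6. unlink(c)  ⇒  ...............  {}
  7. create(a)  ⇒  F..............  {a→[0]}
  8. create(c)  ⇒  FF.............  {a→[0]; c→[1]}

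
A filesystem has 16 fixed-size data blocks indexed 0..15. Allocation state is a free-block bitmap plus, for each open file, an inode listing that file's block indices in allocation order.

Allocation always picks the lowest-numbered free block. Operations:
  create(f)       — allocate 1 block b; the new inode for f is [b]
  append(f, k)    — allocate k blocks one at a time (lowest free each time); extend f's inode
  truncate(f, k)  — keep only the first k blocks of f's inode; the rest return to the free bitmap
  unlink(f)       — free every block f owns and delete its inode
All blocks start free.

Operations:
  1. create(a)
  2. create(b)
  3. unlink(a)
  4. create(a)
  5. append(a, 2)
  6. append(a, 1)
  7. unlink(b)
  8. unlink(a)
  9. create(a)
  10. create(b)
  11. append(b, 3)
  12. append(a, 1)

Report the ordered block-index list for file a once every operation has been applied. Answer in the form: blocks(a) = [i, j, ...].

blocks(a) = [0, 5]

[1] create(a) — a=0 (map F...............)
[2] create(b) — a=0 b=1 (map FF..............)
[3] unlink(a) — b=1 (map .F..............)
[4] create(a) — a=0 b=1 (map FF..............)
[5] append(a, 2) — a=0,2,3 b=1 (map FFFF............)
[6] append(a, 1) — a=0,2,3,4 b=1 (map FFFFF...........)
[7] unlink(b) — a=0,2,3,4 (map F.FFF...........)
[8] unlink(a) —  (map ................)
[9] create(a) — a=0 (map F...............)
[10] create(b) — a=0 b=1 (map FF..............)
[11] append(b, 3) — a=0 b=1,2,3,4 (map FFFFF...........)
[12] append(a, 1) — a=0,5 b=1,2,3,4 (map FFFFFF..........)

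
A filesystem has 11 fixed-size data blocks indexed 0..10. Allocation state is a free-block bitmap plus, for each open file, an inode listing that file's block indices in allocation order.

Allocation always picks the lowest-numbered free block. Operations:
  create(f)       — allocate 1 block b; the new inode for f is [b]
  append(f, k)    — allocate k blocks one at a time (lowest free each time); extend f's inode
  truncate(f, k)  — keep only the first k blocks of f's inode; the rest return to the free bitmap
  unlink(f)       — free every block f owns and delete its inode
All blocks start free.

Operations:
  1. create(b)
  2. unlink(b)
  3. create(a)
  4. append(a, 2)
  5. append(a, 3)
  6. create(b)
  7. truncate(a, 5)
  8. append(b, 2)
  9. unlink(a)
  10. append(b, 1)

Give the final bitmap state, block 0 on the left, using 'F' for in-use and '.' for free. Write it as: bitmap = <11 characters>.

bitmap = F....FFF...

create(b): bitmap=F.......... | b=[0]
unlink(b): bitmap=........... | 
create(a): bitmap=F.......... | a=[0]
append(a, 2): bitmap=FFF........ | a=[0, 1, 2]
append(a, 3): bitmap=FFFFFF..... | a=[0, 1, 2, 3, 4, 5]
create(b): bitmap=FFFFFFF.... | a=[0, 1, 2, 3, 4, 5] b=[6]
truncate(a, 5): bitmap=FFFFF.F.... | a=[0, 1, 2, 3, 4] b=[6]
append(b, 2): bitmap=FFFFFFFF... | a=[0, 1, 2, 3, 4] b=[6, 5, 7]
unlink(a): bitmap=.....FFF... | b=[6, 5, 7]
append(b, 1): bitmap=F....FFF... | b=[6, 5, 7, 0]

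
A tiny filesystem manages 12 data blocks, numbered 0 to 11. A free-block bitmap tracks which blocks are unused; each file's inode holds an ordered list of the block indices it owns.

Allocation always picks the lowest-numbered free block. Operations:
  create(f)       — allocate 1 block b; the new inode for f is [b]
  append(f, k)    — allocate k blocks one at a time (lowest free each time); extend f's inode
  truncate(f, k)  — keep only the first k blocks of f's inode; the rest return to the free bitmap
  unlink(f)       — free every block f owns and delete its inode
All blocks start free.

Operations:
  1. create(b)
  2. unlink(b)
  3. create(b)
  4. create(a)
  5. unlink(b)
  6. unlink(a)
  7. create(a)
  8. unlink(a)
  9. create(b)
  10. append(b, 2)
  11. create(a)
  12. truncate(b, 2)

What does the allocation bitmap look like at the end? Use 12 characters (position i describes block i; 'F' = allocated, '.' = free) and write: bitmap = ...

after create(b) → b:[0]  free=[F...........]
after unlink(b) →   free=[............]
after create(b) → b:[0]  free=[F...........]
after create(a) → a:[1], b:[0]  free=[FF..........]
after unlink(b) → a:[1]  free=[.F..........]
after unlink(a) →   free=[............]
after create(a) → a:[0]  free=[F...........]
after unlink(a) →   free=[............]
after create(b) → b:[0]  free=[F...........]
after append(b, 2) → b:[0, 1, 2]  free=[FFF.........]
after create(a) → a:[3], b:[0, 1, 2]  free=[FFFF........]
after truncate(b, 2) → a:[3], b:[0, 1]  free=[FF.F........]

bitmap = FF.F........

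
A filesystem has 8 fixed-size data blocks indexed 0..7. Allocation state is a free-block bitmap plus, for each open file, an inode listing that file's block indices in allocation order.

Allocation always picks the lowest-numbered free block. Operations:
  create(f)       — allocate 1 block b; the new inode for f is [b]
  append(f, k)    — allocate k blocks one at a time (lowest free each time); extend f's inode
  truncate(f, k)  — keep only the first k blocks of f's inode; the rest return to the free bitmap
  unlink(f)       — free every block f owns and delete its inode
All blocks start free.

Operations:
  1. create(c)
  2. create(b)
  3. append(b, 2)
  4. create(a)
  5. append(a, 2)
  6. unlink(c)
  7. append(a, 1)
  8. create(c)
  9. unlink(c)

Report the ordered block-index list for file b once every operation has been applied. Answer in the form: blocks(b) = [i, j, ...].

blocks(b) = [1, 2, 3]

  1. create(c)  ⇒  F.......  {c→[0]}
  2. create(b)  ⇒  FF......  {b→[1]; c→[0]}
  3. append(b, 2)  ⇒  FFFF....  {b→[1, 2, 3]; c→[0]}
  4. create(a)  ⇒  FFFFF...  {a→[4]; b→[1, 2, 3]; c→[0]}
  5. append(a, 2)  ⇒  FFFFFFF.  {a→[4, 5, 6]; b→[1, 2, 3]; c→[0]}
  6. unlink(c)  ⇒  .FFFFFF.  {a→[4, 5, 6]; b→[1, 2, 3]}
  7. append(a, 1)  ⇒  FFFFFFF.  {a→[4, 5, 6, 0]; b→[1, 2, 3]}
  8. create(c)  ⇒  FFFFFFFF  {a→[4, 5, 6, 0]; b→[1, 2, 3]; c→[7]}
  9. unlink(c)  ⇒  FFFFFFF.  {a→[4, 5, 6, 0]; b→[1, 2, 3]}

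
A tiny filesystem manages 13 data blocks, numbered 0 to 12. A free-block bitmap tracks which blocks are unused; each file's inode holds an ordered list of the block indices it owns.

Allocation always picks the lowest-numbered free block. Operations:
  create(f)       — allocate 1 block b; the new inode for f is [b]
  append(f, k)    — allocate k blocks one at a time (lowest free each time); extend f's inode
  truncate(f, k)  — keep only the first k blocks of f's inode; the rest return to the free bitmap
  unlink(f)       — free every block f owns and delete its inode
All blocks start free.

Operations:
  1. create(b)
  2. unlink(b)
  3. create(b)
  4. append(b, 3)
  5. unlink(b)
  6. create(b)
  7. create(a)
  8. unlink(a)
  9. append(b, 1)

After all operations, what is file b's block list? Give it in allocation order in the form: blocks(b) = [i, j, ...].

blocks(b) = [0, 1]

[1] create(b) — b=0 (map F............)
[2] unlink(b) —  (map .............)
[3] create(b) — b=0 (map F............)
[4] append(b, 3) — b=0,1,2,3 (map FFFF.........)
[5] unlink(b) —  (map .............)
[6] create(b) — b=0 (map F............)
[7] create(a) — a=1 b=0 (map FF...........)
[8] unlink(a) — b=0 (map F............)
[9] append(b, 1) — b=0,1 (map FF...........)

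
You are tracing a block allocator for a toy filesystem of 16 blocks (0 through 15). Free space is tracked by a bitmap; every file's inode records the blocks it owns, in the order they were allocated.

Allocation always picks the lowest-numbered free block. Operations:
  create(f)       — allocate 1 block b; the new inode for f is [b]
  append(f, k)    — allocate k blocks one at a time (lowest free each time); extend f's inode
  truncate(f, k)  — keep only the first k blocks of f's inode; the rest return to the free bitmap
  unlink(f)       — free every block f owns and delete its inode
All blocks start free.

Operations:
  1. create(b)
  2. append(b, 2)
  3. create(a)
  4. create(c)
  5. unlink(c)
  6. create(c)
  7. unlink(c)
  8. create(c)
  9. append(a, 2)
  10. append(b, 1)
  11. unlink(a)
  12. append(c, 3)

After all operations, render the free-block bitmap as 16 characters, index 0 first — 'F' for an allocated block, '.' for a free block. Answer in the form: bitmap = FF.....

  1. create(b)  ⇒  F...............  {b→[0]}
  2. append(b, 2)  ⇒  FFF.............  {b→[0, 1, 2]}
  3. create(a)  ⇒  FFFF............  {a→[3]; b→[0, 1, 2]}
  4. create(c)  ⇒  FFFFF...........  {a→[3]; b→[0, 1, 2]; c→[4]}
  5. unlink(c)  ⇒  FFFF............  {a→[3]; b→[0, 1, 2]}
  6. create(c)  ⇒  FFFFF...........  {a→[3]; b→[0, 1, 2]; c→[4]}
  7. unlink(c)  ⇒  FFFF............  {a→[3]; b→[0, 1, 2]}
  8. create(c)  ⇒  FFFFF...........  {a→[3]; b→[0, 1, 2]; c→[4]}
  9. append(a, 2)  ⇒  FFFFFFF.........  {a→[3, 5, 6]; b→[0, 1, 2]; c→[4]}
  10. append(b, 1)  ⇒  FFFFFFFF........  {a→[3, 5, 6]; b→[0, 1, 2, 7]; c→[4]}
  11. unlink(a)  ⇒  FFF.F..F........  {b→[0, 1, 2, 7]; c→[4]}
  12. append(c, 3)  ⇒  FFFFFFFF........  {b→[0, 1, 2, 7]; c→[4, 3, 5, 6]}

bitmap = FFFFFFFF........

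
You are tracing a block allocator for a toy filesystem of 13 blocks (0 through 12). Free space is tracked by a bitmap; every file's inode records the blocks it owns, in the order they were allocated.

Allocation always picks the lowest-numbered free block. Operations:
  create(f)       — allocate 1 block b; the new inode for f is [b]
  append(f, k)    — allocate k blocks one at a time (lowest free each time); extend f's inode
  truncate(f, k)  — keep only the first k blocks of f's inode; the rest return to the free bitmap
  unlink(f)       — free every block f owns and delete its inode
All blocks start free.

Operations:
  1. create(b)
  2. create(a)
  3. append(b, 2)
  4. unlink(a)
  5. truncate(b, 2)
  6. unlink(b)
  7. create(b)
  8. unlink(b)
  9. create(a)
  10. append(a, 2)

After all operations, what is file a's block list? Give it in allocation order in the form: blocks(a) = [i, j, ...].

blocks(a) = [0, 1, 2]

after create(b) → b:[0]  free=[F............]
after create(a) → a:[1], b:[0]  free=[FF...........]
after append(b, 2) → a:[1], b:[0, 2, 3]  free=[FFFF.........]
after unlink(a) → b:[0, 2, 3]  free=[F.FF.........]
after truncate(b, 2) → b:[0, 2]  free=[F.F..........]
after unlink(b) →   free=[.............]
after create(b) → b:[0]  free=[F............]
after unlink(b) →   free=[.............]
after create(a) → a:[0]  free=[F............]
after append(a, 2) → a:[0, 1, 2]  free=[FFF..........]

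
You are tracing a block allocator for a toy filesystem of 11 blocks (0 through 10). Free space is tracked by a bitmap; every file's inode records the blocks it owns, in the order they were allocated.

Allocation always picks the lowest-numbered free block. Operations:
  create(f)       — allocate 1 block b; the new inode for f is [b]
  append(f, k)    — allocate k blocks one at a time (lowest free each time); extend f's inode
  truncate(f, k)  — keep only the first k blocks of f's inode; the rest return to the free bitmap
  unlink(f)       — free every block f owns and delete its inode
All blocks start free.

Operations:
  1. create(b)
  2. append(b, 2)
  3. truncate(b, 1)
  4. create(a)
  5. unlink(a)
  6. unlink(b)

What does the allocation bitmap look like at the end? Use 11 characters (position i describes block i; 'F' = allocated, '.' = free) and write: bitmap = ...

  1. create(b)  ⇒  F..........  {b→[0]}
  2. append(b, 2)  ⇒  FFF........  {b→[0, 1, 2]}
  3. truncate(b, 1)  ⇒  F..........  {b→[0]}
  4. create(a)  ⇒  FF.........  {a→[1]; b→[0]}
  5. unlink(a)  ⇒  F..........  {b→[0]}
  6. unlink(b)  ⇒  ...........  {}

bitmap = ...........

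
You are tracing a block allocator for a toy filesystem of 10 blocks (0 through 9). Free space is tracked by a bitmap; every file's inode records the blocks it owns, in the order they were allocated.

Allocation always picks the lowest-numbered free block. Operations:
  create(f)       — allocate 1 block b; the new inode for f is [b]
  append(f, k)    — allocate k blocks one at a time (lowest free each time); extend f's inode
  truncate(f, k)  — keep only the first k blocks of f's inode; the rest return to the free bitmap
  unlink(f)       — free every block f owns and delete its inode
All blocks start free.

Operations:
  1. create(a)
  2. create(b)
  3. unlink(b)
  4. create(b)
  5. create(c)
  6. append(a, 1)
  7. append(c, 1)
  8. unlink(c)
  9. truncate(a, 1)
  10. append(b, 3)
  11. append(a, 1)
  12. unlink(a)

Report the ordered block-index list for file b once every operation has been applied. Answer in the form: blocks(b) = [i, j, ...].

after create(a) → a:[0]  free=[F.........]
after create(b) → a:[0], b:[1]  free=[FF........]
after unlink(b) → a:[0]  free=[F.........]
after create(b) → a:[0], b:[1]  free=[FF........]
after create(c) → a:[0], b:[1], c:[2]  free=[FFF.......]
after append(a, 1) → a:[0, 3], b:[1], c:[2]  free=[FFFF......]
after append(c, 1) → a:[0, 3], b:[1], c:[2, 4]  free=[FFFFF.....]
after unlink(c) → a:[0, 3], b:[1]  free=[FF.F......]
after truncate(a, 1) → a:[0], b:[1]  free=[FF........]
after append(b, 3) → a:[0], b:[1, 2, 3, 4]  free=[FFFFF.....]
after append(a, 1) → a:[0, 5], b:[1, 2, 3, 4]  free=[FFFFFF....]
after unlink(a) → b:[1, 2, 3, 4]  free=[.FFFF.....]

blocks(b) = [1, 2, 3, 4]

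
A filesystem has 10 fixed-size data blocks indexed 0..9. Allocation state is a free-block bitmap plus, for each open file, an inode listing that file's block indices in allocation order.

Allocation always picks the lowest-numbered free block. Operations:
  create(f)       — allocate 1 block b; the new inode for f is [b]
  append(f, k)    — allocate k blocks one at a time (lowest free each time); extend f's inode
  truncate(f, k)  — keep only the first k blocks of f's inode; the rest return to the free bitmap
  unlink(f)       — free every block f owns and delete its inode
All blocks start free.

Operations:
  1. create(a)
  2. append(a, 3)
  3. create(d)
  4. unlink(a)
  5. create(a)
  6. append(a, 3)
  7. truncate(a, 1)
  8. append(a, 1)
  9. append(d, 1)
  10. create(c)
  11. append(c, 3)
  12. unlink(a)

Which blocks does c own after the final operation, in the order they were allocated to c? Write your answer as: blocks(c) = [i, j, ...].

blocks(c) = [3, 5, 6, 7]

after create(a) → a:[0]  free=[F.........]
after append(a, 3) → a:[0, 1, 2, 3]  free=[FFFF......]
after create(d) → a:[0, 1, 2, 3], d:[4]  free=[FFFFF.....]
after unlink(a) → d:[4]  free=[....F.....]
after create(a) → a:[0], d:[4]  free=[F...F.....]
after append(a, 3) → a:[0, 1, 2, 3], d:[4]  free=[FFFFF.....]
after truncate(a, 1) → a:[0], d:[4]  free=[F...F.....]
after append(a, 1) → a:[0, 1], d:[4]  free=[FF..F.....]
after append(d, 1) → a:[0, 1], d:[4, 2]  free=[FFF.F.....]
after create(c) → a:[0, 1], c:[3], d:[4, 2]  free=[FFFFF.....]
after append(c, 3) → a:[0, 1], c:[3, 5, 6, 7], d:[4, 2]  free=[FFFFFFFF..]
after unlink(a) → c:[3, 5, 6, 7], d:[4, 2]  free=[..FFFFFF..]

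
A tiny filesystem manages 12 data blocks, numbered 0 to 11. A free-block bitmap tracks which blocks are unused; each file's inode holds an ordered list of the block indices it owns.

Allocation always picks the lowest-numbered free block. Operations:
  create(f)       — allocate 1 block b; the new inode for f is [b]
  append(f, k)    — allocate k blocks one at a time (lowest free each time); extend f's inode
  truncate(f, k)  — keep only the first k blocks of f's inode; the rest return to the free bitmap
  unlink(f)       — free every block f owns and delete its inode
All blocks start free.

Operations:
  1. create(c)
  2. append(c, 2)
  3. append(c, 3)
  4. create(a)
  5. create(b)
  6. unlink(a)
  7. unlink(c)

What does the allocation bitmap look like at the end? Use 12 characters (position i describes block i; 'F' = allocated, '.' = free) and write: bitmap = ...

bitmap = .......F....

after create(c) → c:[0]  free=[F...........]
after append(c, 2) → c:[0, 1, 2]  free=[FFF.........]
after append(c, 3) → c:[0, 1, 2, 3, 4, 5]  free=[FFFFFF......]
after create(a) → a:[6], c:[0, 1, 2, 3, 4, 5]  free=[FFFFFFF.....]
after create(b) → a:[6], b:[7], c:[0, 1, 2, 3, 4, 5]  free=[FFFFFFFF....]
after unlink(a) → b:[7], c:[0, 1, 2, 3, 4, 5]  free=[FFFFFF.F....]
after unlink(c) → b:[7]  free=[.......F....]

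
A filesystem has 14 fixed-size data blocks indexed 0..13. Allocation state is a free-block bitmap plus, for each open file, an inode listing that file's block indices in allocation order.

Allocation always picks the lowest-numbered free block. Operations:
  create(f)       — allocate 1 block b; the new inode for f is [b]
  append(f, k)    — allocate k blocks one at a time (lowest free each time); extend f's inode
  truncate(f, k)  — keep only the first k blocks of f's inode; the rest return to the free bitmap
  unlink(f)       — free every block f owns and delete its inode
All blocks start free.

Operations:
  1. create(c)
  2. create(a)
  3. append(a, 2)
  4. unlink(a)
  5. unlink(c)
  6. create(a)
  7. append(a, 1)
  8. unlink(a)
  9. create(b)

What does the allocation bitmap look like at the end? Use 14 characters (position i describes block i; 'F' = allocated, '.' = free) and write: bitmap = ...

[1] create(c) — c=0 (map F.............)
[2] create(a) — a=1 c=0 (map FF............)
[3] append(a, 2) — a=1,2,3 c=0 (map FFFF..........)
[4] unlink(a) — c=0 (map F.............)
[5] unlink(c) —  (map ..............)
[6] create(a) — a=0 (map F.............)
[7] append(a, 1) — a=0,1 (map FF............)
[8] unlink(a) —  (map ..............)
[9] create(b) — b=0 (map F.............)

bitmap = F.............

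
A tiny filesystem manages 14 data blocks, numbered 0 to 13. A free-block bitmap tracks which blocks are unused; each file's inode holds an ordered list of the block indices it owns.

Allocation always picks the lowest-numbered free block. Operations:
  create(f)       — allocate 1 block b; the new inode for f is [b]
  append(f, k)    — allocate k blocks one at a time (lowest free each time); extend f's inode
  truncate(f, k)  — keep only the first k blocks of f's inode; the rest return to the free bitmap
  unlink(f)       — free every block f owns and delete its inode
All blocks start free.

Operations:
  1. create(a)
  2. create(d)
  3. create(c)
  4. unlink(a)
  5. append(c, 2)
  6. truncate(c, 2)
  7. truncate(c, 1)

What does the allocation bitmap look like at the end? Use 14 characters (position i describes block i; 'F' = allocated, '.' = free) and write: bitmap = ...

bitmap = .FF...........

[1] create(a) — a=0 (map F.............)
[2] create(d) — a=0 d=1 (map FF............)
[3] create(c) — a=0 c=2 d=1 (map FFF...........)
[4] unlink(a) — c=2 d=1 (map .FF...........)
[5] append(c, 2) — c=2,0,3 d=1 (map FFFF..........)
[6] truncate(c, 2) — c=2,0 d=1 (map FFF...........)
[7] truncate(c, 1) — c=2 d=1 (map .FF...........)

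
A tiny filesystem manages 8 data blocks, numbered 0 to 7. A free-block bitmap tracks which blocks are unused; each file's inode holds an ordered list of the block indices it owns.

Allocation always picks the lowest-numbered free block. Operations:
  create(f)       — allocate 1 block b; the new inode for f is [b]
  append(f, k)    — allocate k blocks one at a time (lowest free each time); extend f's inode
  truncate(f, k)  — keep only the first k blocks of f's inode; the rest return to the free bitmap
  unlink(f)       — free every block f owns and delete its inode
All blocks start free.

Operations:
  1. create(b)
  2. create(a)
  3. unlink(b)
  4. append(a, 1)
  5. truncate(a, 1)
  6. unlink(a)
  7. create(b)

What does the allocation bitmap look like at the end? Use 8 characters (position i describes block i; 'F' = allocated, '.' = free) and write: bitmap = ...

bitmap = F.......

[1] create(b) — b=0 (map F.......)
[2] create(a) — a=1 b=0 (map FF......)
[3] unlink(b) — a=1 (map .F......)
[4] append(a, 1) — a=1,0 (map FF......)
[5] truncate(a, 1) — a=1 (map .F......)
[6] unlink(a) —  (map ........)
[7] create(b) — b=0 (map F.......)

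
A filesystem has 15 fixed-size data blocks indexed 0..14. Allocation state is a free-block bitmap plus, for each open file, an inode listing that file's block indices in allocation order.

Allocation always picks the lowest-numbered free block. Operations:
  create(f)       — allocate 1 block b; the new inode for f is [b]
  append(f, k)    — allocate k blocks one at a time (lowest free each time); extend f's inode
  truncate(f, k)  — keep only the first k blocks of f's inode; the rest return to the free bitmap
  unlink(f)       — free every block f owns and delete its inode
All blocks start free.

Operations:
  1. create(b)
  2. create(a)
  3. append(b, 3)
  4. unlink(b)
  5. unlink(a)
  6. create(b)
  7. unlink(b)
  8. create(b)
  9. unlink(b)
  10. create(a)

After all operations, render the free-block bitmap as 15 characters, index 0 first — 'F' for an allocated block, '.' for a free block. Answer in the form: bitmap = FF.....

bitmap = F..............

create(b): bitmap=F.............. | b=[0]
create(a): bitmap=FF............. | a=[1] b=[0]
append(b, 3): bitmap=FFFFF.......... | a=[1] b=[0, 2, 3, 4]
unlink(b): bitmap=.F............. | a=[1]
unlink(a): bitmap=............... | 
create(b): bitmap=F.............. | b=[0]
unlink(b): bitmap=............... | 
create(b): bitmap=F.............. | b=[0]
unlink(b): bitmap=............... | 
create(a): bitmap=F.............. | a=[0]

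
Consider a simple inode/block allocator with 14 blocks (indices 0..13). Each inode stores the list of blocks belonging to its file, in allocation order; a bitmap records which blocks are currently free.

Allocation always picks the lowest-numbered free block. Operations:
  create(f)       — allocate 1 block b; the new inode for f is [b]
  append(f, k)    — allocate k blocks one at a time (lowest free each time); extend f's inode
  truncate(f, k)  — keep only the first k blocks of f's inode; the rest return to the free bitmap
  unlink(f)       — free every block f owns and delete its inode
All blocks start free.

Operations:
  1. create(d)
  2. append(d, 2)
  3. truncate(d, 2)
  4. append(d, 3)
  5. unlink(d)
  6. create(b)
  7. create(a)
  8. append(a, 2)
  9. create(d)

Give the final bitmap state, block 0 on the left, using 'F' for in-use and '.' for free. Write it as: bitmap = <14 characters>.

bitmap = FFFFF.........

[1] create(d) — d=0 (map F.............)
[2] append(d, 2) — d=0,1,2 (map FFF...........)
[3] truncate(d, 2) — d=0,1 (map FF............)
[4] append(d, 3) — d=0,1,2,3,4 (map FFFFF.........)
[5] unlink(d) —  (map ..............)
[6] create(b) — b=0 (map F.............)
[7] create(a) — a=1 b=0 (map FF............)
[8] append(a, 2) — a=1,2,3 b=0 (map FFFF..........)
[9] create(d) — a=1,2,3 b=0 d=4 (map FFFFF.........)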